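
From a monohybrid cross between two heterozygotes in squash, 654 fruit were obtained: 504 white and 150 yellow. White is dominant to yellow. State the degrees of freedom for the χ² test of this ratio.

For a monohybrid cross between heterozygotes with complete dominance, the expected phenotypic ratio is 3:1.
A goodness-of-fit test with 2 phenotype classes has df = 2 − 1 = 1.

1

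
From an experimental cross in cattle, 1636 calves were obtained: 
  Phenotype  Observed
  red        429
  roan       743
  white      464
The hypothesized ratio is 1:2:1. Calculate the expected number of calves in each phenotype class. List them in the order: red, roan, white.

409, 818, 409

Total ratio parts = 4. Expected numbers out of 1636:
  red: 1636 × 1/4 = 409
  roan: 1636 × 2/4 = 818
  white: 1636 × 1/4 = 409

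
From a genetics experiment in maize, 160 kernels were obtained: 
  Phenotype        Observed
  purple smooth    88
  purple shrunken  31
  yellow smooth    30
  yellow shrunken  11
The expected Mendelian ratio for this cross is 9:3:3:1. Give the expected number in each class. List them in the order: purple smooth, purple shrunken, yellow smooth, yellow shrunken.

Expected counts for N = 160 under a 9:3:3:1 ratio (total parts = 16):
  purple smooth: 160 × 9/16 = 90
  purple shrunken: 160 × 3/16 = 30
  yellow smooth: 160 × 3/16 = 30
  yellow shrunken: 160 × 1/16 = 10

90, 30, 30, 10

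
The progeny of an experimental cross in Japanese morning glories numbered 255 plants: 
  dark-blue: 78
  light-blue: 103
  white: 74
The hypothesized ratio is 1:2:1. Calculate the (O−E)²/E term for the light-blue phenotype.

4.708

Total ratio parts = 4. Expected numbers out of 255:
  dark-blue: 255 × 1/4 = 63.75
  light-blue: 255 × 2/4 = 127.5
  white: 255 × 1/4 = 63.75
Contribution of light-blue: (103 − 127.5)² / 127.5 = 4.7078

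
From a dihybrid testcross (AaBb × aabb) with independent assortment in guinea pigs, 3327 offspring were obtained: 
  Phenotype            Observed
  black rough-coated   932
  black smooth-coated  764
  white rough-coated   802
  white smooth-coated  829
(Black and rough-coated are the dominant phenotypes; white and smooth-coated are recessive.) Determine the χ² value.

18.675

A dihybrid testcross with independent assortment gives a 1:1:1:1 ratio.
The 1:1:1:1 ratio has 4 parts, so with N = 3327 the expected counts are:
  black rough-coated: 3327 × 1/4 = 831.75
  black smooth-coated: 3327 × 1/4 = 831.75
  white rough-coated: 3327 × 1/4 = 831.75
  white smooth-coated: 3327 × 1/4 = 831.75
χ² = Σ (O − E)² / E
  black rough-coated: (932 − 831.75)² / 831.75 = 12.0830
  black smooth-coated: (764 − 831.75)² / 831.75 = 5.5186
  white rough-coated: (802 − 831.75)² / 831.75 = 1.0641
  white smooth-coated: (829 − 831.75)² / 831.75 = 0.0091
χ² = 12.0830 + 5.5186 + 1.0641 + 0.0091 = 18.6748 ≈ 18.675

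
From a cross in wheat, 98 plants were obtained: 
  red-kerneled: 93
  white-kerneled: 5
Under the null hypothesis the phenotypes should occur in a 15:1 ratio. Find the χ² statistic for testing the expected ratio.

The 15:1 ratio has 16 parts, so with N = 98 the expected counts are:
  red-kerneled: 98 × 15/16 = 91.875
  white-kerneled: 98 × 1/16 = 6.125
χ² = Σ (O − E)² / E
  red-kerneled: (93 − 91.875)² / 91.875 = 0.0138
  white-kerneled: (5 − 6.125)² / 6.125 = 0.2066
χ² = 0.0138 + 0.2066 = 0.2204 ≈ 0.220

0.220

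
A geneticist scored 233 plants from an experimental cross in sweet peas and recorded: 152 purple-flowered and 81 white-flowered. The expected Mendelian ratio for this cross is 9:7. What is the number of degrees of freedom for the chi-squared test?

1

A goodness-of-fit test with 2 phenotype classes has df = 2 − 1 = 1.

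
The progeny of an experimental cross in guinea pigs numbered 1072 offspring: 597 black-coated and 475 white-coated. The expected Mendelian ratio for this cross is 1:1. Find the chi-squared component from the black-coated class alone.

6.942

Total ratio parts = 2. Expected numbers out of 1072:
  black-coated: 1072 × 1/2 = 536
  white-coated: 1072 × 1/2 = 536
Contribution of black-coated: (597 − 536)² / 536 = 6.9422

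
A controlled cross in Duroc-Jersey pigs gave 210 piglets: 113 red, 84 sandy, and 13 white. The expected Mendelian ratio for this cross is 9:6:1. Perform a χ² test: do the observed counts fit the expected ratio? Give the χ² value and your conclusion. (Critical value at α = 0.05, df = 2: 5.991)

Under the 9:6:1 hypothesis (Σ ratio = 16, N = 210):
  red: 210 × 9/16 = 118.125
  sandy: 210 × 6/16 = 78.75
  white: 210 × 1/16 = 13.125
χ² = Σ (O − E)² / E
  red: (113 − 118.125)² / 118.125 = 0.2224
  sandy: (84 − 78.75)² / 78.75 = 0.3500
  white: (13 − 13.125)² / 13.125 = 0.0012
χ² = 0.2224 + 0.3500 + 0.0012 = 0.5736 ≈ 0.574
Degrees of freedom = 3 − 1 = 2; critical value at α = 0.05 is 5.991.
Since 0.574 < 5.991, we fail to reject the null hypothesis — the data are consistent with the 9:6:1 ratio.

0.574; consistent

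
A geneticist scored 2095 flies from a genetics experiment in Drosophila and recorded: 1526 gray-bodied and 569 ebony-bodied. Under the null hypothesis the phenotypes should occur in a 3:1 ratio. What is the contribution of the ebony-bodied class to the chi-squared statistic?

Under the 3:1 hypothesis (Σ ratio = 4, N = 2095):
  gray-bodied: 2095 × 3/4 = 1571.25
  ebony-bodied: 2095 × 1/4 = 523.75
Contribution of ebony-bodied: (569 − 523.75)² / 523.75 = 3.9094

3.909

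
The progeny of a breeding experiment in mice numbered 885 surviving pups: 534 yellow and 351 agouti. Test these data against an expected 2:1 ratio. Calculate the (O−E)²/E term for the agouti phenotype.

Total ratio parts = 3. Expected numbers out of 885:
  yellow: 885 × 2/3 = 590
  agouti: 885 × 1/3 = 295
Contribution of agouti: (351 − 295)² / 295 = 10.6305

10.631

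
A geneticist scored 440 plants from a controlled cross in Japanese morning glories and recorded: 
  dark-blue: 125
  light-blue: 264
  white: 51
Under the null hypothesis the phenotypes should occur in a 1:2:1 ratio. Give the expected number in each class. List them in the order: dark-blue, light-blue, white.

Under the 1:2:1 hypothesis (Σ ratio = 4, N = 440):
  dark-blue: 440 × 1/4 = 110
  light-blue: 440 × 2/4 = 220
  white: 440 × 1/4 = 110

110, 220, 110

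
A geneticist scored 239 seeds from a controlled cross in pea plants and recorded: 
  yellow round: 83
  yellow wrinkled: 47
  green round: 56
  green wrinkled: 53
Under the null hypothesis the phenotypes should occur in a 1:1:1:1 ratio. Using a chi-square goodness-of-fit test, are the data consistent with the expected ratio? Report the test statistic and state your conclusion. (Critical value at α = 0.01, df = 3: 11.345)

12.766; not consistent

The 1:1:1:1 ratio has 4 parts, so with N = 239 the expected counts are:
  yellow round: 239 × 1/4 = 59.75
  yellow wrinkled: 239 × 1/4 = 59.75
  green round: 239 × 1/4 = 59.75
  green wrinkled: 239 × 1/4 = 59.75
χ² = Σ (O − E)² / E
  yellow round: (83 − 59.75)² / 59.75 = 9.0471
  yellow wrinkled: (47 − 59.75)² / 59.75 = 2.7207
  green round: (56 − 59.75)² / 59.75 = 0.2354
  green wrinkled: (53 − 59.75)² / 59.75 = 0.7626
χ² = 9.0471 + 2.7207 + 0.2354 + 0.7626 = 12.7658 ≈ 12.766
Degrees of freedom = 4 − 1 = 3; critical value at α = 0.01 is 11.345.
Since 12.766 > 11.345, we reject the null hypothesis — the data do not fit the 1:1:1:1 ratio.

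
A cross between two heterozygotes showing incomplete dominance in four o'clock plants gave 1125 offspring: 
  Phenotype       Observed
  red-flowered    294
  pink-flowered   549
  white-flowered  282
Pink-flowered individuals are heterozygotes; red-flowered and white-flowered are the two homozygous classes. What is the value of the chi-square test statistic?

With incomplete dominance, a heterozygote × heterozygote cross gives a 1:2:1 phenotypic ratio.
Under the 1:2:1 hypothesis (Σ ratio = 4, N = 1125):
  red-flowered: 1125 × 1/4 = 281.25
  pink-flowered: 1125 × 2/4 = 562.5
  white-flowered: 1125 × 1/4 = 281.25
χ² = Σ (O − E)² / E
  red-flowered: (294 − 281.25)² / 281.25 = 0.5780
  pink-flowered: (549 − 562.5)² / 562.5 = 0.3240
  white-flowered: (282 − 281.25)² / 281.25 = 0.0020
χ² = 0.5780 + 0.3240 + 0.0020 = 0.904

0.904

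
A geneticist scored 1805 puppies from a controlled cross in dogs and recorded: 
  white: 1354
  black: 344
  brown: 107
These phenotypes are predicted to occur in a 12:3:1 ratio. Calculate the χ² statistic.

Expected counts for N = 1805 under a 12:3:1 ratio (total parts = 16):
  white: 1805 × 12/16 = 1353.75
  black: 1805 × 3/16 = 338.4375
  brown: 1805 × 1/16 = 112.8125
χ² = Σ (O − E)² / E
  white: (1354 − 1353.75)² / 1353.75 = 0.0000
  black: (344 − 338.4375)² / 338.4375 = 0.0914
  brown: (107 − 112.8125)² / 112.8125 = 0.2995
χ² = 0.0000 + 0.0914 + 0.2995 = 0.3909 ≈ 0.391

0.391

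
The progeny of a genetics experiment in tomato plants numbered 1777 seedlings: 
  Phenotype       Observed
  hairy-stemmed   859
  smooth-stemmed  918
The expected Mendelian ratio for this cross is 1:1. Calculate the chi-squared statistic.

1.959

Total ratio parts = 2. Expected numbers out of 1777:
  hairy-stemmed: 1777 × 1/2 = 888.5
  smooth-stemmed: 1777 × 1/2 = 888.5
χ² = Σ (O − E)² / E
  hairy-stemmed: (859 − 888.5)² / 888.5 = 0.9795
  smooth-stemmed: (918 − 888.5)² / 888.5 = 0.9795
χ² = 0.9795 + 0.9795 = 1.959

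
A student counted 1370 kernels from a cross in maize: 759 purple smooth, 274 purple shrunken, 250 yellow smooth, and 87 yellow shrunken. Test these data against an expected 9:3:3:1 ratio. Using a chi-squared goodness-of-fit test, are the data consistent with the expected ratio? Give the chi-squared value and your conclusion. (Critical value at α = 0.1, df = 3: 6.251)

Under the 9:3:3:1 hypothesis (Σ ratio = 16, N = 1370):
  purple smooth: 1370 × 9/16 = 770.625
  purple shrunken: 1370 × 3/16 = 256.875
  yellow smooth: 1370 × 3/16 = 256.875
  yellow shrunken: 1370 × 1/16 = 85.625
χ² = Σ (O − E)² / E
  purple smooth: (759 − 770.625)² / 770.625 = 0.1754
  purple shrunken: (274 − 256.875)² / 256.875 = 1.1417
  yellow smooth: (250 − 256.875)² / 256.875 = 0.1840
  yellow shrunken: (87 − 85.625)² / 85.625 = 0.0221
χ² = 0.1754 + 1.1417 + 0.1840 + 0.0221 = 1.5232 ≈ 1.523
Degrees of freedom = 4 − 1 = 3; critical value at α = 0.1 is 6.251.
Since 1.523 < 6.251, we fail to reject the null hypothesis — the data are consistent with the 9:3:3:1 ratio.

1.523; consistent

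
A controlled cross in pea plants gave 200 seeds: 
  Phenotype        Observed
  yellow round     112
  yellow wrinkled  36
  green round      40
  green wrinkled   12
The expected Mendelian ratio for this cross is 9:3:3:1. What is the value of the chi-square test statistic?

Total ratio parts = 16. Expected numbers out of 200:
  yellow round: 200 × 9/16 = 112.5
  yellow wrinkled: 200 × 3/16 = 37.5
  green round: 200 × 3/16 = 37.5
  green wrinkled: 200 × 1/16 = 12.5
χ² = Σ (O − E)² / E
  yellow round: (112 − 112.5)² / 112.5 = 0.0022
  yellow wrinkled: (36 − 37.5)² / 37.5 = 0.0600
  green round: (40 − 37.5)² / 37.5 = 0.1667
  green wrinkled: (12 − 12.5)² / 12.5 = 0.0200
χ² = 0.0022 + 0.0600 + 0.1667 + 0.0200 = 0.2489 ≈ 0.249

0.249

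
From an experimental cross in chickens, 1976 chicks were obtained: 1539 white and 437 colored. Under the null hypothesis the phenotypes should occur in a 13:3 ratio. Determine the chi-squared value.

14.690

Total ratio parts = 16. Expected numbers out of 1976:
  white: 1976 × 13/16 = 1605.5
  colored: 1976 × 3/16 = 370.5
χ² = Σ (O − E)² / E
  white: (1539 − 1605.5)² / 1605.5 = 2.7544
  colored: (437 − 370.5)² / 370.5 = 11.9359
χ² = 2.7544 + 11.9359 = 14.6903 ≈ 14.690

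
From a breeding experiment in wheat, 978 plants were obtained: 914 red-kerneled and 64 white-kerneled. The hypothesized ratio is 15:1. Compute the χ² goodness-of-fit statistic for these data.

Total ratio parts = 16. Expected numbers out of 978:
  red-kerneled: 978 × 15/16 = 916.875
  white-kerneled: 978 × 1/16 = 61.125
χ² = Σ (O − E)² / E
  red-kerneled: (914 − 916.875)² / 916.875 = 0.0090
  white-kerneled: (64 − 61.125)² / 61.125 = 0.1352
χ² = 0.0090 + 0.1352 = 0.1442 ≈ 0.144

0.144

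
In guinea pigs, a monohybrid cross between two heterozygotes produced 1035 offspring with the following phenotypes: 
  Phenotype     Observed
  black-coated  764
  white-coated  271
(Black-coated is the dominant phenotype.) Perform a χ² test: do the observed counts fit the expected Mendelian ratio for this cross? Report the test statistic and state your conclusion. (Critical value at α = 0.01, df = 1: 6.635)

For a monohybrid cross between heterozygotes with complete dominance, the expected phenotypic ratio is 3:1.
Total ratio parts = 4. Expected numbers out of 1035:
  black-coated: 1035 × 3/4 = 776.25
  white-coated: 1035 × 1/4 = 258.75
χ² = Σ (O − E)² / E
  black-coated: (764 − 776.25)² / 776.25 = 0.1933
  white-coated: (271 − 258.75)² / 258.75 = 0.5800
χ² = 0.1933 + 0.5800 = 0.7733 ≈ 0.773
Degrees of freedom = 2 − 1 = 1; critical value at α = 0.01 is 6.635.
Since 0.773 < 6.635, we fail to reject the null hypothesis — the data are consistent with the 3:1 ratio.

0.773; consistent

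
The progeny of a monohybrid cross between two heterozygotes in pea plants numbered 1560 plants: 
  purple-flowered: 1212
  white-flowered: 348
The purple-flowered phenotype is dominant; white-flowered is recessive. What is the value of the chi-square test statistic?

For a monohybrid cross between heterozygotes with complete dominance, the expected phenotypic ratio is 3:1.
Total ratio parts = 4. Expected numbers out of 1560:
  purple-flowered: 1560 × 3/4 = 1170
  white-flowered: 1560 × 1/4 = 390
χ² = Σ (O − E)² / E
  purple-flowered: (1212 − 1170)² / 1170 = 1.5077
  white-flowered: (348 − 390)² / 390 = 4.5231
χ² = 1.5077 + 4.5231 = 6.0308 ≈ 6.031

6.031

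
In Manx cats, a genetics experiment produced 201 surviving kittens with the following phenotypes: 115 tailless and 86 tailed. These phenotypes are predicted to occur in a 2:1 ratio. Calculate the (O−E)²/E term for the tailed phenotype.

5.388

Total ratio parts = 3. Expected numbers out of 201:
  tailless: 201 × 2/3 = 134
  tailed: 201 × 1/3 = 67
Contribution of tailed: (86 − 67)² / 67 = 5.3881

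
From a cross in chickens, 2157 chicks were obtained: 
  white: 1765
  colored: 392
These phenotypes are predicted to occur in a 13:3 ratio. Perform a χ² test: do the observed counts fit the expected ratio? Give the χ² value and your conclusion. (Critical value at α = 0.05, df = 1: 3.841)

Total ratio parts = 16. Expected numbers out of 2157:
  white: 2157 × 13/16 = 1752.5625
  colored: 2157 × 3/16 = 404.4375
χ² = Σ (O − E)² / E
  white: (1765 − 1752.5625)² / 1752.5625 = 0.0883
  colored: (392 − 404.4375)² / 404.4375 = 0.3825
χ² = 0.0883 + 0.3825 = 0.4708 ≈ 0.471
Degrees of freedom = 2 − 1 = 1; critical value at α = 0.05 is 3.841.
Since 0.471 < 3.841, we fail to reject the null hypothesis — the data are consistent with the 13:3 ratio.

0.471; consistent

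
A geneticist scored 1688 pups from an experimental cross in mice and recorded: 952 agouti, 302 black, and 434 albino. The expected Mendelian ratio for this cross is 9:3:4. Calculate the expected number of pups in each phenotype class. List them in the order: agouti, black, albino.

Under the 9:3:4 hypothesis (Σ ratio = 16, N = 1688):
  agouti: 1688 × 9/16 = 949.5
  black: 1688 × 3/16 = 316.5
  albino: 1688 × 4/16 = 422

949.5, 316.5, 422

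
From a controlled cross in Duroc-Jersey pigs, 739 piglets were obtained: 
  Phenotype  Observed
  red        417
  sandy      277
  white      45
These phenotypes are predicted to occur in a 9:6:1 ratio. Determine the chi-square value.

0.035

Total ratio parts = 16. Expected numbers out of 739:
  red: 739 × 9/16 = 415.6875
  sandy: 739 × 6/16 = 277.125
  white: 739 × 1/16 = 46.1875
χ² = Σ (O − E)² / E
  red: (417 − 415.6875)² / 415.6875 = 0.0041
  sandy: (277 − 277.125)² / 277.125 = 0.0001
  white: (45 − 46.1875)² / 46.1875 = 0.0305
χ² = 0.0041 + 0.0001 + 0.0305 = 0.0347 ≈ 0.035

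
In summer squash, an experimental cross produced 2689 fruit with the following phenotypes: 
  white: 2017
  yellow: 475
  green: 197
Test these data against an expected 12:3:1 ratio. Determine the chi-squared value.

Total ratio parts = 16. Expected numbers out of 2689:
  white: 2689 × 12/16 = 2016.75
  yellow: 2689 × 3/16 = 504.1875
  green: 2689 × 1/16 = 168.0625
χ² = Σ (O − E)² / E
  white: (2017 − 2016.75)² / 2016.75 = 0.0000
  yellow: (475 − 504.1875)² / 504.1875 = 1.6897
  green: (197 − 168.0625)² / 168.0625 = 4.9825
χ² = 0.0000 + 1.6897 + 4.9825 = 6.6722 ≈ 6.672

6.672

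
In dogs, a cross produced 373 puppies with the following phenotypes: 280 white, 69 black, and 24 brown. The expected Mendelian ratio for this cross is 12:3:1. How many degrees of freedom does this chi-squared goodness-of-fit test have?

2

A goodness-of-fit test with 3 phenotype classes has df = 3 − 1 = 2.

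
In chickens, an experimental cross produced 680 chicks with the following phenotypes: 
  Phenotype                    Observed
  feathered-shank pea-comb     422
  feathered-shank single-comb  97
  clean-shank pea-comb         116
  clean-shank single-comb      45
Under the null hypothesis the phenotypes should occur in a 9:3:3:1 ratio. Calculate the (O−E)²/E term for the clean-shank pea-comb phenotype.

1.037

Total ratio parts = 16. Expected numbers out of 680:
  feathered-shank pea-comb: 680 × 9/16 = 382.5
  feathered-shank single-comb: 680 × 3/16 = 127.5
  clean-shank pea-comb: 680 × 3/16 = 127.5
  clean-shank single-comb: 680 × 1/16 = 42.5
Contribution of clean-shank pea-comb: (116 − 127.5)² / 127.5 = 1.0373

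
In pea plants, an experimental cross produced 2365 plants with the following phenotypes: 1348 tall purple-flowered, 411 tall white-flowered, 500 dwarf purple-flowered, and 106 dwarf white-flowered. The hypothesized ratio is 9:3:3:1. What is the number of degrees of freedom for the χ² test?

3

A goodness-of-fit test with 4 phenotype classes has df = 4 − 1 = 3.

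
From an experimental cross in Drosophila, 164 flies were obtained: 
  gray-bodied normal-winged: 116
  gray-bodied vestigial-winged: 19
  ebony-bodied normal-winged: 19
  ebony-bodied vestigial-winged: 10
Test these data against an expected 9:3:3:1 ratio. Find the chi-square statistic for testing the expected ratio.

15.100

Expected counts for N = 164 under a 9:3:3:1 ratio (total parts = 16):
  gray-bodied normal-winged: 164 × 9/16 = 92.25
  gray-bodied vestigial-winged: 164 × 3/16 = 30.75
  ebony-bodied normal-winged: 164 × 3/16 = 30.75
  ebony-bodied vestigial-winged: 164 × 1/16 = 10.25
χ² = Σ (O − E)² / E
  gray-bodied normal-winged: (116 − 92.25)² / 92.25 = 6.1145
  gray-bodied vestigial-winged: (19 − 30.75)² / 30.75 = 4.4898
  ebony-bodied normal-winged: (19 − 30.75)² / 30.75 = 4.4898
  ebony-bodied vestigial-winged: (10 − 10.25)² / 10.25 = 0.0061
χ² = 6.1145 + 4.4898 + 4.4898 + 0.0061 = 15.1002 ≈ 15.100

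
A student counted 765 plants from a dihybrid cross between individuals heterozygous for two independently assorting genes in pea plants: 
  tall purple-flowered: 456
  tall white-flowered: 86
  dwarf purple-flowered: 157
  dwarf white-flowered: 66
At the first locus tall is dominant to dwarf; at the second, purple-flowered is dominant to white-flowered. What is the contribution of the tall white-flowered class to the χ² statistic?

23.000

A dihybrid F₂ with independent assortment and complete dominance at both loci gives a 9:3:3:1 phenotypic ratio.
Expected counts for N = 765 under a 9:3:3:1 ratio (total parts = 16):
  tall purple-flowered: 765 × 9/16 = 430.3125
  tall white-flowered: 765 × 3/16 = 143.4375
  dwarf purple-flowered: 765 × 3/16 = 143.4375
  dwarf white-flowered: 765 × 1/16 = 47.8125
Contribution of tall white-flowered: (86 − 143.4375)² / 143.4375 = 23.0000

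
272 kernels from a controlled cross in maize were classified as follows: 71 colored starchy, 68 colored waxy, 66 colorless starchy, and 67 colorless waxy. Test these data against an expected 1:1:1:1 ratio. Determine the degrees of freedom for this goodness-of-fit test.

3

A goodness-of-fit test with 4 phenotype classes has df = 4 − 1 = 3.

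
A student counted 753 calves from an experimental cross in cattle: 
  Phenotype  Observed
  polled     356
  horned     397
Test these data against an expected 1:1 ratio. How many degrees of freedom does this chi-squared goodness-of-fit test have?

A goodness-of-fit test with 2 phenotype classes has df = 2 − 1 = 1.

1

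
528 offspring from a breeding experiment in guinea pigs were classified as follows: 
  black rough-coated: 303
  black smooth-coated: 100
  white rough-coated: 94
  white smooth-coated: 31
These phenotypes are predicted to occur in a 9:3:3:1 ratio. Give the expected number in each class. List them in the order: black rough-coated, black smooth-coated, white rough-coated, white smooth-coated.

297, 99, 99, 33

Under the 9:3:3:1 hypothesis (Σ ratio = 16, N = 528):
  black rough-coated: 528 × 9/16 = 297
  black smooth-coated: 528 × 3/16 = 99
  white rough-coated: 528 × 3/16 = 99
  white smooth-coated: 528 × 1/16 = 33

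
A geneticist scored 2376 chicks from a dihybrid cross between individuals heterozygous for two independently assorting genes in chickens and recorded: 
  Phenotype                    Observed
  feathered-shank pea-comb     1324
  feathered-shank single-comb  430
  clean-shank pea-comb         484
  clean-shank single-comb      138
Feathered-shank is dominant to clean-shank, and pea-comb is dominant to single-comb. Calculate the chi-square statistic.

A dihybrid F₂ with independent assortment and complete dominance at both loci gives a 9:3:3:1 phenotypic ratio.
Expected counts for N = 2376 under a 9:3:3:1 ratio (total parts = 16):
  feathered-shank pea-comb: 2376 × 9/16 = 1336.5
  feathered-shank single-comb: 2376 × 3/16 = 445.5
  clean-shank pea-comb: 2376 × 3/16 = 445.5
  clean-shank single-comb: 2376 × 1/16 = 148.5
χ² = Σ (O − E)² / E
  feathered-shank pea-comb: (1324 − 1336.5)² / 1336.5 = 0.1169
  feathered-shank single-comb: (430 − 445.5)² / 445.5 = 0.5393
  clean-shank pea-comb: (484 − 445.5)² / 445.5 = 3.3272
  clean-shank single-comb: (138 − 148.5)² / 148.5 = 0.7424
χ² = 0.1169 + 0.5393 + 3.3272 + 0.7424 = 4.7258 ≈ 4.726

4.726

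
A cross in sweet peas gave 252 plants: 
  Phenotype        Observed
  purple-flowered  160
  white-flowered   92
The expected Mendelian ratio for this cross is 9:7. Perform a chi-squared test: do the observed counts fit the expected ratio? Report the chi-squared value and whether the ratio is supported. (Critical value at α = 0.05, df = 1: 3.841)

5.371; not consistent

Total ratio parts = 16. Expected numbers out of 252:
  purple-flowered: 252 × 9/16 = 141.75
  white-flowered: 252 × 7/16 = 110.25
χ² = Σ (O − E)² / E
  purple-flowered: (160 − 141.75)² / 141.75 = 2.3496
  white-flowered: (92 − 110.25)² / 110.25 = 3.0210
χ² = 2.3496 + 3.0210 = 5.3706 ≈ 5.371
Degrees of freedom = 2 − 1 = 1; critical value at α = 0.05 is 3.841.
Since 5.371 > 3.841, we reject the null hypothesis — the data do not fit the 9:7 ratio.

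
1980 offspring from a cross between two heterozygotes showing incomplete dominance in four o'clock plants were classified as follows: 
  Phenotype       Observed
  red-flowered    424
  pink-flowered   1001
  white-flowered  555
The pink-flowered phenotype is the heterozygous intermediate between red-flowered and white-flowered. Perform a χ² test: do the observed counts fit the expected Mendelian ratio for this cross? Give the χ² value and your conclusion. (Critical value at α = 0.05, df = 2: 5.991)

With incomplete dominance, a heterozygote × heterozygote cross gives a 1:2:1 phenotypic ratio.
Total ratio parts = 4. Expected numbers out of 1980:
  red-flowered: 1980 × 1/4 = 495
  pink-flowered: 1980 × 2/4 = 990
  white-flowered: 1980 × 1/4 = 495
χ² = Σ (O − E)² / E
  red-flowered: (424 − 495)² / 495 = 10.1838
  pink-flowered: (1001 − 990)² / 990 = 0.1222
  white-flowered: (555 − 495)² / 495 = 7.2727
χ² = 10.1838 + 0.1222 + 7.2727 = 17.5787 ≈ 17.579
Degrees of freedom = 3 − 1 = 2; critical value at α = 0.05 is 5.991.
Since 17.579 > 5.991, we reject the null hypothesis — the data do not fit the 1:2:1 ratio.

17.579; not consistent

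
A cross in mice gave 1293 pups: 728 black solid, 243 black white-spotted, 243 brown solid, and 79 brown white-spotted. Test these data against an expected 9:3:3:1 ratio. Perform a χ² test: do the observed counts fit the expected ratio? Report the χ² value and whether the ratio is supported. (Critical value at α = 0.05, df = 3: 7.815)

0.044; consistent

The 9:3:3:1 ratio has 16 parts, so with N = 1293 the expected counts are:
  black solid: 1293 × 9/16 = 727.3125
  black white-spotted: 1293 × 3/16 = 242.4375
  brown solid: 1293 × 3/16 = 242.4375
  brown white-spotted: 1293 × 1/16 = 80.8125
χ² = Σ (O − E)² / E
  black solid: (728 − 727.3125)² / 727.3125 = 0.0006
  black white-spotted: (243 − 242.4375)² / 242.4375 = 0.0013
  brown solid: (243 − 242.4375)² / 242.4375 = 0.0013
  brown white-spotted: (79 − 80.8125)² / 80.8125 = 0.0407
χ² = 0.0006 + 0.0013 + 0.0013 + 0.0407 = 0.0439 ≈ 0.044
Degrees of freedom = 4 − 1 = 3; critical value at α = 0.05 is 7.815.
Since 0.044 < 7.815, we fail to reject the null hypothesis — the data are consistent with the 9:3:3:1 ratio.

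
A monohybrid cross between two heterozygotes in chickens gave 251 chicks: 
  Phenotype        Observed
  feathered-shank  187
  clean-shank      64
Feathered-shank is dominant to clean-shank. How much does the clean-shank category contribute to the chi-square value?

0.025

For a monohybrid cross between heterozygotes with complete dominance, the expected phenotypic ratio is 3:1.
Under the 3:1 hypothesis (Σ ratio = 4, N = 251):
  feathered-shank: 251 × 3/4 = 188.25
  clean-shank: 251 × 1/4 = 62.75
Contribution of clean-shank: (64 − 62.75)² / 62.75 = 0.0249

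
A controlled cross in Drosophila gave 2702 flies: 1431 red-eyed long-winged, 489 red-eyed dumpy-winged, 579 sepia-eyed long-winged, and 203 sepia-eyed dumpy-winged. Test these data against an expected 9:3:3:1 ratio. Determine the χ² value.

Expected counts for N = 2702 under a 9:3:3:1 ratio (total parts = 16):
  red-eyed long-winged: 2702 × 9/16 = 1519.875
  red-eyed dumpy-winged: 2702 × 3/16 = 506.625
  sepia-eyed long-winged: 2702 × 3/16 = 506.625
  sepia-eyed dumpy-winged: 2702 × 1/16 = 168.875
χ² = Σ (O − E)² / E
  red-eyed long-winged: (1431 − 1519.875)² / 1519.875 = 5.1970
  red-eyed dumpy-winged: (489 − 506.625)² / 506.625 = 0.6132
  sepia-eyed long-winged: (579 − 506.625)² / 506.625 = 10.3393
  sepia-eyed dumpy-winged: (203 − 168.875)² / 168.875 = 6.8957
χ² = 5.1970 + 0.6132 + 10.3393 + 6.8957 = 23.0452 ≈ 23.045

23.045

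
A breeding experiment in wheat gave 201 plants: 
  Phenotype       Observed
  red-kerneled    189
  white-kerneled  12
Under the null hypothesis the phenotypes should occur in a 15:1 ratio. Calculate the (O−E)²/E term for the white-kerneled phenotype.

Under the 15:1 hypothesis (Σ ratio = 16, N = 201):
  red-kerneled: 201 × 15/16 = 188.4375
  white-kerneled: 201 × 1/16 = 12.5625
Contribution of white-kerneled: (12 − 12.5625)² / 12.5625 = 0.0252

0.025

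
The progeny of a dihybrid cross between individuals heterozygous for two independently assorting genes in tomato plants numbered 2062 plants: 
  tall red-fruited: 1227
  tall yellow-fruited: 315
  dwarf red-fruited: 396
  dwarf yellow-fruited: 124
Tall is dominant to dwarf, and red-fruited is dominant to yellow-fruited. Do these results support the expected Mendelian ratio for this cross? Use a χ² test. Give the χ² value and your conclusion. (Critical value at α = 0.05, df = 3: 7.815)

A dihybrid F₂ with independent assortment and complete dominance at both loci gives a 9:3:3:1 phenotypic ratio.
Expected counts for N = 2062 under a 9:3:3:1 ratio (total parts = 16):
  tall red-fruited: 2062 × 9/16 = 1159.875
  tall yellow-fruited: 2062 × 3/16 = 386.625
  dwarf red-fruited: 2062 × 3/16 = 386.625
  dwarf yellow-fruited: 2062 × 1/16 = 128.875
χ² = Σ (O − E)² / E
  tall red-fruited: (1227 − 1159.875)² / 1159.875 = 3.8847
  tall yellow-fruited: (315 − 386.625)² / 386.625 = 13.2690
  dwarf red-fruited: (396 − 386.625)² / 386.625 = 0.2273
  dwarf yellow-fruited: (124 − 128.875)² / 128.875 = 0.1844
χ² = 3.8847 + 13.2690 + 0.2273 + 0.1844 = 17.5654 ≈ 17.565
Degrees of freedom = 4 − 1 = 3; critical value at α = 0.05 is 7.815.
Since 17.565 > 7.815, we reject the null hypothesis — the data do not fit the 9:3:3:1 ratio.

17.565; not consistent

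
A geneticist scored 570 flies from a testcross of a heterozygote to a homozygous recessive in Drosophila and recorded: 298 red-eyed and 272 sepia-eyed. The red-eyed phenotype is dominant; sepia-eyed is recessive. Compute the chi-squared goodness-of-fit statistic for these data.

1.186

A testcross of a heterozygote (Aa × aa) gives a 1:1 phenotypic ratio.
Under the 1:1 hypothesis (Σ ratio = 2, N = 570):
  red-eyed: 570 × 1/2 = 285
  sepia-eyed: 570 × 1/2 = 285
χ² = Σ (O − E)² / E
  red-eyed: (298 − 285)² / 285 = 0.5930
  sepia-eyed: (272 − 285)² / 285 = 0.5930
χ² = 0.5930 + 0.5930 = 1.186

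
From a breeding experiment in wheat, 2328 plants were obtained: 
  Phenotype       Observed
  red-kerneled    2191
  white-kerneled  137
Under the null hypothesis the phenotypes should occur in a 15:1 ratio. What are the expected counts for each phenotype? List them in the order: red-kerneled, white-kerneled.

Total ratio parts = 16. Expected numbers out of 2328:
  red-kerneled: 2328 × 15/16 = 2182.5
  white-kerneled: 2328 × 1/16 = 145.5

2182.5, 145.5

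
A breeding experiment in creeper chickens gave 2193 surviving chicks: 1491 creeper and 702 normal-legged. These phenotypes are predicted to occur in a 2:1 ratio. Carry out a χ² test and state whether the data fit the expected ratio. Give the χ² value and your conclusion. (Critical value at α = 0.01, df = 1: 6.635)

1.726; consistent

Expected counts for N = 2193 under a 2:1 ratio (total parts = 3):
  creeper: 2193 × 2/3 = 1462
  normal-legged: 2193 × 1/3 = 731
χ² = Σ (O − E)² / E
  creeper: (1491 − 1462)² / 1462 = 0.5752
  normal-legged: (702 − 731)² / 731 = 1.1505
χ² = 0.5752 + 1.1505 = 1.7257 ≈ 1.726
Degrees of freedom = 2 − 1 = 1; critical value at α = 0.01 is 6.635.
Since 1.726 < 6.635, we fail to reject the null hypothesis — the data are consistent with the 2:1 ratio.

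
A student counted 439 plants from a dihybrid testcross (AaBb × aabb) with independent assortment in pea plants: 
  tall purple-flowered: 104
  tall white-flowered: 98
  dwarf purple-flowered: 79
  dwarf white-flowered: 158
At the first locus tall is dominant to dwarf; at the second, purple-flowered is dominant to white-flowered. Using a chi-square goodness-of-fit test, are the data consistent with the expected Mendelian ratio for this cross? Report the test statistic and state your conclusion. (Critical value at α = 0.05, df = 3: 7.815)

A dihybrid testcross with independent assortment gives a 1:1:1:1 ratio.
Expected counts for N = 439 under a 1:1:1:1 ratio (total parts = 4):
  tall purple-flowered: 439 × 1/4 = 109.75
  tall white-flowered: 439 × 1/4 = 109.75
  dwarf purple-flowered: 439 × 1/4 = 109.75
  dwarf white-flowered: 439 × 1/4 = 109.75
χ² = Σ (O − E)² / E
  tall purple-flowered: (104 − 109.75)² / 109.75 = 0.3013
  tall white-flowered: (98 − 109.75)² / 109.75 = 1.2580
  dwarf purple-flowered: (79 − 109.75)² / 109.75 = 8.6156
  dwarf white-flowered: (158 − 109.75)² / 109.75 = 21.2124
χ² = 0.3013 + 1.2580 + 8.6156 + 21.2124 = 31.3873 ≈ 31.387
Degrees of freedom = 4 − 1 = 3; critical value at α = 0.05 is 7.815.
Since 31.387 > 7.815, we reject the null hypothesis — the data do not fit the 1:1:1:1 ratio.

31.387; not consistent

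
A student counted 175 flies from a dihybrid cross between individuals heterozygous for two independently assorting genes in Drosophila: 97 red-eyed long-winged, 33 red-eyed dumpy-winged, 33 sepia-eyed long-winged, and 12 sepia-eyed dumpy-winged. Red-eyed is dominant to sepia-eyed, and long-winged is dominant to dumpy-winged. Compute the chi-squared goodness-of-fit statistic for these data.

0.126

A dihybrid F₂ with independent assortment and complete dominance at both loci gives a 9:3:3:1 phenotypic ratio.
Under the 9:3:3:1 hypothesis (Σ ratio = 16, N = 175):
  red-eyed long-winged: 175 × 9/16 = 98.4375
  red-eyed dumpy-winged: 175 × 3/16 = 32.8125
  sepia-eyed long-winged: 175 × 3/16 = 32.8125
  sepia-eyed dumpy-winged: 175 × 1/16 = 10.9375
χ² = Σ (O − E)² / E
  red-eyed long-winged: (97 − 98.4375)² / 98.4375 = 0.0210
  red-eyed dumpy-winged: (33 − 32.8125)² / 32.8125 = 0.0011
  sepia-eyed long-winged: (33 − 32.8125)² / 32.8125 = 0.0011
  sepia-eyed dumpy-winged: (12 − 10.9375)² / 10.9375 = 0.1032
χ² = 0.0210 + 0.0011 + 0.0011 + 0.1032 = 0.1264 ≈ 0.126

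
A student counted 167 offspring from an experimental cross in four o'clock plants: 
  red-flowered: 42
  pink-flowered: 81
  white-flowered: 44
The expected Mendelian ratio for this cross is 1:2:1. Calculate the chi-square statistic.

0.198

Expected counts for N = 167 under a 1:2:1 ratio (total parts = 4):
  red-flowered: 167 × 1/4 = 41.75
  pink-flowered: 167 × 2/4 = 83.5
  white-flowered: 167 × 1/4 = 41.75
χ² = Σ (O − E)² / E
  red-flowered: (42 − 41.75)² / 41.75 = 0.0015
  pink-flowered: (81 − 83.5)² / 83.5 = 0.0749
  white-flowered: (44 − 41.75)² / 41.75 = 0.1213
χ² = 0.0015 + 0.0749 + 0.1213 = 0.1977 ≈ 0.198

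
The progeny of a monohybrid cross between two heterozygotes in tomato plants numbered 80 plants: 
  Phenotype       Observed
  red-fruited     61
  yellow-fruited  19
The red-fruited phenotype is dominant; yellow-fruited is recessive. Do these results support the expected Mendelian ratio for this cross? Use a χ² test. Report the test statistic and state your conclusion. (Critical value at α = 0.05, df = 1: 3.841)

0.067; consistent

For a monohybrid cross between heterozygotes with complete dominance, the expected phenotypic ratio is 3:1.
Total ratio parts = 4. Expected numbers out of 80:
  red-fruited: 80 × 3/4 = 60
  yellow-fruited: 80 × 1/4 = 20
χ² = Σ (O − E)² / E
  red-fruited: (61 − 60)² / 60 = 0.0167
  yellow-fruited: (19 − 20)² / 20 = 0.0500
χ² = 0.0167 + 0.0500 = 0.0667 ≈ 0.067
Degrees of freedom = 2 − 1 = 1; critical value at α = 0.05 is 3.841.
Since 0.067 < 3.841, we fail to reject the null hypothesis — the data are consistent with the 3:1 ratio.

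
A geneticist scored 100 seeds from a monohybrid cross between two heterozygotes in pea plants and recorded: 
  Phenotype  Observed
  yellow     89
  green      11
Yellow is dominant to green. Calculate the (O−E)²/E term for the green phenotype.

For a monohybrid cross between heterozygotes with complete dominance, the expected phenotypic ratio is 3:1.
The 3:1 ratio has 4 parts, so with N = 100 the expected counts are:
  yellow: 100 × 3/4 = 75
  green: 100 × 1/4 = 25
Contribution of green: (11 − 25)² / 25 = 7.8400

7.840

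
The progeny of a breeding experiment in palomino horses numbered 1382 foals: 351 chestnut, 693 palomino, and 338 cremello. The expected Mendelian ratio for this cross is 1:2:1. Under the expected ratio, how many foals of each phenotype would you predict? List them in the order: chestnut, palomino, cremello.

Expected counts for N = 1382 under a 1:2:1 ratio (total parts = 4):
  chestnut: 1382 × 1/4 = 345.5
  palomino: 1382 × 2/4 = 691
  cremello: 1382 × 1/4 = 345.5

345.5, 691, 345.5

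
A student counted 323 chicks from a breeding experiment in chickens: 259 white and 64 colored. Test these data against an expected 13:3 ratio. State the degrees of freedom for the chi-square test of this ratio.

1

A goodness-of-fit test with 2 phenotype classes has df = 2 − 1 = 1.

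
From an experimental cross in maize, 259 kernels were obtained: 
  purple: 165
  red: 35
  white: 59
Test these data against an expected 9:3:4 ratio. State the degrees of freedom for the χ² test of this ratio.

A goodness-of-fit test with 3 phenotype classes has df = 3 − 1 = 2.

2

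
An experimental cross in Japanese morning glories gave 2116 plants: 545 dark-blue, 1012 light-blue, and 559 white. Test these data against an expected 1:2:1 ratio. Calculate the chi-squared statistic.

Under the 1:2:1 hypothesis (Σ ratio = 4, N = 2116):
  dark-blue: 2116 × 1/4 = 529
  light-blue: 2116 × 2/4 = 1058
  white: 2116 × 1/4 = 529
χ² = Σ (O − E)² / E
  dark-blue: (545 − 529)² / 529 = 0.4839
  light-blue: (1012 − 1058)² / 1058 = 2.0000
  white: (559 − 529)² / 529 = 1.7013
χ² = 0.4839 + 2.0000 + 1.7013 = 4.1852 ≈ 4.185

4.185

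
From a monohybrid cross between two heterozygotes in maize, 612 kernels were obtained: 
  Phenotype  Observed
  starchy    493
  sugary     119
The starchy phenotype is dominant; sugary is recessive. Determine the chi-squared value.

For a monohybrid cross between heterozygotes with complete dominance, the expected phenotypic ratio is 3:1.
The 3:1 ratio has 4 parts, so with N = 612 the expected counts are:
  starchy: 612 × 3/4 = 459
  sugary: 612 × 1/4 = 153
χ² = Σ (O − E)² / E
  starchy: (493 − 459)² / 459 = 2.5185
  sugary: (119 − 153)² / 153 = 7.5556
χ² = 2.5185 + 7.5556 = 10.0741 ≈ 10.074

10.074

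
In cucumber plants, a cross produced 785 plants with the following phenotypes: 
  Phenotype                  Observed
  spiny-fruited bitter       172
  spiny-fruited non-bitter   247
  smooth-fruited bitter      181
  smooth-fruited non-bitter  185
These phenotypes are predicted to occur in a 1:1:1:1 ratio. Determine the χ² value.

Expected counts for N = 785 under a 1:1:1:1 ratio (total parts = 4):
  spiny-fruited bitter: 785 × 1/4 = 196.25
  spiny-fruited non-bitter: 785 × 1/4 = 196.25
  smooth-fruited bitter: 785 × 1/4 = 196.25
  smooth-fruited non-bitter: 785 × 1/4 = 196.25
χ² = Σ (O − E)² / E
  spiny-fruited bitter: (172 − 196.25)² / 196.25 = 2.9965
  spiny-fruited non-bitter: (247 − 196.25)² / 196.25 = 13.1239
  smooth-fruited bitter: (181 − 196.25)² / 196.25 = 1.1850
  smooth-fruited non-bitter: (185 − 196.25)² / 196.25 = 0.6449
χ² = 2.9965 + 13.1239 + 1.1850 + 0.6449 = 17.9503 ≈ 17.950

17.950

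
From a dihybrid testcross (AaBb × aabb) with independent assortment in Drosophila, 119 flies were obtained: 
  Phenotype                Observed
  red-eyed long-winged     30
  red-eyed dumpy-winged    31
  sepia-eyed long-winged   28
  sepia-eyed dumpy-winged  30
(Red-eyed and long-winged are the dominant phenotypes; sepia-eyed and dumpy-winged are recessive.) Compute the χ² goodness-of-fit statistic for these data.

0.160

A dihybrid testcross with independent assortment gives a 1:1:1:1 ratio.
The 1:1:1:1 ratio has 4 parts, so with N = 119 the expected counts are:
  red-eyed long-winged: 119 × 1/4 = 29.75
  red-eyed dumpy-winged: 119 × 1/4 = 29.75
  sepia-eyed long-winged: 119 × 1/4 = 29.75
  sepia-eyed dumpy-winged: 119 × 1/4 = 29.75
χ² = Σ (O − E)² / E
  red-eyed long-winged: (30 − 29.75)² / 29.75 = 0.0021
  red-eyed dumpy-winged: (31 − 29.75)² / 29.75 = 0.0525
  sepia-eyed long-winged: (28 − 29.75)² / 29.75 = 0.1029
  sepia-eyed dumpy-winged: (30 − 29.75)² / 29.75 = 0.0021
χ² = 0.0021 + 0.0525 + 0.1029 + 0.0021 = 0.1596 ≈ 0.160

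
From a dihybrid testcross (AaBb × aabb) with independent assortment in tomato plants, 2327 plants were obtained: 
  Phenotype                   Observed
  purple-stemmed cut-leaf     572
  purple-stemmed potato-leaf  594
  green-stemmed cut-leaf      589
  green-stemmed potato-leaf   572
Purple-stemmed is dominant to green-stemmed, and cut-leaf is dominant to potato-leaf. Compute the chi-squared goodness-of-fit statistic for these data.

0.675

A dihybrid testcross with independent assortment gives a 1:1:1:1 ratio.
The 1:1:1:1 ratio has 4 parts, so with N = 2327 the expected counts are:
  purple-stemmed cut-leaf: 2327 × 1/4 = 581.75
  purple-stemmed potato-leaf: 2327 × 1/4 = 581.75
  green-stemmed cut-leaf: 2327 × 1/4 = 581.75
  green-stemmed potato-leaf: 2327 × 1/4 = 581.75
χ² = Σ (O − E)² / E
  purple-stemmed cut-leaf: (572 − 581.75)² / 581.75 = 0.1634
  purple-stemmed potato-leaf: (594 − 581.75)² / 581.75 = 0.2580
  green-stemmed cut-leaf: (589 − 581.75)² / 581.75 = 0.0904
  green-stemmed potato-leaf: (572 − 581.75)² / 581.75 = 0.1634
χ² = 0.1634 + 0.2580 + 0.0904 + 0.1634 = 0.6752 ≈ 0.675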